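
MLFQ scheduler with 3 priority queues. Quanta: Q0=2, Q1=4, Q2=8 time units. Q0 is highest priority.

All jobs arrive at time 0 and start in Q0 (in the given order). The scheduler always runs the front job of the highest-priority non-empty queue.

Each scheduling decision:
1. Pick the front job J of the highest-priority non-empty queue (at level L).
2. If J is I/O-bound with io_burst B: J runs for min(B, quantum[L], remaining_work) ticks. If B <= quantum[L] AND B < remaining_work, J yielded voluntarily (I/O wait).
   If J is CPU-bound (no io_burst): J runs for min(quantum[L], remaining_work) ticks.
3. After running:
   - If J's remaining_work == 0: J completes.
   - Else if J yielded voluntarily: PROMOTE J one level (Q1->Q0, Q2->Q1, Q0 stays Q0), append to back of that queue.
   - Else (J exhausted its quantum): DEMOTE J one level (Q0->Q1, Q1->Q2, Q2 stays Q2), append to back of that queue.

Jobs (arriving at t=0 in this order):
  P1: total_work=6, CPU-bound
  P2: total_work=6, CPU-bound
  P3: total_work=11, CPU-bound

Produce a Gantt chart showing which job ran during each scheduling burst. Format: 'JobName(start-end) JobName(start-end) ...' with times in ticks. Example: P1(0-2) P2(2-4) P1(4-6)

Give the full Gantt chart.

t=0-2: P1@Q0 runs 2, rem=4, quantum used, demote→Q1. Q0=[P2,P3] Q1=[P1] Q2=[]
t=2-4: P2@Q0 runs 2, rem=4, quantum used, demote→Q1. Q0=[P3] Q1=[P1,P2] Q2=[]
t=4-6: P3@Q0 runs 2, rem=9, quantum used, demote→Q1. Q0=[] Q1=[P1,P2,P3] Q2=[]
t=6-10: P1@Q1 runs 4, rem=0, completes. Q0=[] Q1=[P2,P3] Q2=[]
t=10-14: P2@Q1 runs 4, rem=0, completes. Q0=[] Q1=[P3] Q2=[]
t=14-18: P3@Q1 runs 4, rem=5, quantum used, demote→Q2. Q0=[] Q1=[] Q2=[P3]
t=18-23: P3@Q2 runs 5, rem=0, completes. Q0=[] Q1=[] Q2=[]

Answer: P1(0-2) P2(2-4) P3(4-6) P1(6-10) P2(10-14) P3(14-18) P3(18-23)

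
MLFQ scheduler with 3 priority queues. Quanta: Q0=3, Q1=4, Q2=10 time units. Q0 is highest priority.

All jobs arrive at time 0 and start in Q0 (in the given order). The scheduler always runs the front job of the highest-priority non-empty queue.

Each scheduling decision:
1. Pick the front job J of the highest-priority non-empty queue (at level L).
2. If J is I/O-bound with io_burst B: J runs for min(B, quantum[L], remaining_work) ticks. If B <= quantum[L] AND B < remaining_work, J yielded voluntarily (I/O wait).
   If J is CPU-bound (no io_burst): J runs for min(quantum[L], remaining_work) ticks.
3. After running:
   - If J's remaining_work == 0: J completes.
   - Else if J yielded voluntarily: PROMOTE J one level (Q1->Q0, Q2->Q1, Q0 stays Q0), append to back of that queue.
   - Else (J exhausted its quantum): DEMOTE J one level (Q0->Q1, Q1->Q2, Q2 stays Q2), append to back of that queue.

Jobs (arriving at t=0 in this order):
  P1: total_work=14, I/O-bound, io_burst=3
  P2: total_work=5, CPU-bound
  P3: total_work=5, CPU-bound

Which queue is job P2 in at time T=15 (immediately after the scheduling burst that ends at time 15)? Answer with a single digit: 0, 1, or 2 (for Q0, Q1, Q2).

t=0-3: P1@Q0 runs 3, rem=11, I/O yield, promote→Q0. Q0=[P2,P3,P1] Q1=[] Q2=[]
t=3-6: P2@Q0 runs 3, rem=2, quantum used, demote→Q1. Q0=[P3,P1] Q1=[P2] Q2=[]
t=6-9: P3@Q0 runs 3, rem=2, quantum used, demote→Q1. Q0=[P1] Q1=[P2,P3] Q2=[]
t=9-12: P1@Q0 runs 3, rem=8, I/O yield, promote→Q0. Q0=[P1] Q1=[P2,P3] Q2=[]
t=12-15: P1@Q0 runs 3, rem=5, I/O yield, promote→Q0. Q0=[P1] Q1=[P2,P3] Q2=[]
t=15-18: P1@Q0 runs 3, rem=2, I/O yield, promote→Q0. Q0=[P1] Q1=[P2,P3] Q2=[]
t=18-20: P1@Q0 runs 2, rem=0, completes. Q0=[] Q1=[P2,P3] Q2=[]
t=20-22: P2@Q1 runs 2, rem=0, completes. Q0=[] Q1=[P3] Q2=[]
t=22-24: P3@Q1 runs 2, rem=0, completes. Q0=[] Q1=[] Q2=[]

Answer: 1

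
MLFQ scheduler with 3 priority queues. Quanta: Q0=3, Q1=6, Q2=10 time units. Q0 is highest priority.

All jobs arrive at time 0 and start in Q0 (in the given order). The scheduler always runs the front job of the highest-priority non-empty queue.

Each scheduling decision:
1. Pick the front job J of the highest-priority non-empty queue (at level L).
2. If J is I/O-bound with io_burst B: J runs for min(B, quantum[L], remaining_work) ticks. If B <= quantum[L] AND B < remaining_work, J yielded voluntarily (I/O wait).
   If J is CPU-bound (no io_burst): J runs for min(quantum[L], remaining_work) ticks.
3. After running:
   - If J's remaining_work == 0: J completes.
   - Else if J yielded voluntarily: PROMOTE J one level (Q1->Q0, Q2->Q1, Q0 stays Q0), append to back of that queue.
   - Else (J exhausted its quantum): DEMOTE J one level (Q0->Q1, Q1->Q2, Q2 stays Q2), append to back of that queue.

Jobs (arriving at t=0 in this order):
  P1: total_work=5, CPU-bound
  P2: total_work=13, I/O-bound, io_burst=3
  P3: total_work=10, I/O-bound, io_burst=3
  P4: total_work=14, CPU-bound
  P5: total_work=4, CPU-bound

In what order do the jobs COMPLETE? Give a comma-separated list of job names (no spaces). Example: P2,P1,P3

t=0-3: P1@Q0 runs 3, rem=2, quantum used, demote→Q1. Q0=[P2,P3,P4,P5] Q1=[P1] Q2=[]
t=3-6: P2@Q0 runs 3, rem=10, I/O yield, promote→Q0. Q0=[P3,P4,P5,P2] Q1=[P1] Q2=[]
t=6-9: P3@Q0 runs 3, rem=7, I/O yield, promote→Q0. Q0=[P4,P5,P2,P3] Q1=[P1] Q2=[]
t=9-12: P4@Q0 runs 3, rem=11, quantum used, demote→Q1. Q0=[P5,P2,P3] Q1=[P1,P4] Q2=[]
t=12-15: P5@Q0 runs 3, rem=1, quantum used, demote→Q1. Q0=[P2,P3] Q1=[P1,P4,P5] Q2=[]
t=15-18: P2@Q0 runs 3, rem=7, I/O yield, promote→Q0. Q0=[P3,P2] Q1=[P1,P4,P5] Q2=[]
t=18-21: P3@Q0 runs 3, rem=4, I/O yield, promote→Q0. Q0=[P2,P3] Q1=[P1,P4,P5] Q2=[]
t=21-24: P2@Q0 runs 3, rem=4, I/O yield, promote→Q0. Q0=[P3,P2] Q1=[P1,P4,P5] Q2=[]
t=24-27: P3@Q0 runs 3, rem=1, I/O yield, promote→Q0. Q0=[P2,P3] Q1=[P1,P4,P5] Q2=[]
t=27-30: P2@Q0 runs 3, rem=1, I/O yield, promote→Q0. Q0=[P3,P2] Q1=[P1,P4,P5] Q2=[]
t=30-31: P3@Q0 runs 1, rem=0, completes. Q0=[P2] Q1=[P1,P4,P5] Q2=[]
t=31-32: P2@Q0 runs 1, rem=0, completes. Q0=[] Q1=[P1,P4,P5] Q2=[]
t=32-34: P1@Q1 runs 2, rem=0, completes. Q0=[] Q1=[P4,P5] Q2=[]
t=34-40: P4@Q1 runs 6, rem=5, quantum used, demote→Q2. Q0=[] Q1=[P5] Q2=[P4]
t=40-41: P5@Q1 runs 1, rem=0, completes. Q0=[] Q1=[] Q2=[P4]
t=41-46: P4@Q2 runs 5, rem=0, completes. Q0=[] Q1=[] Q2=[]

Answer: P3,P2,P1,P5,P4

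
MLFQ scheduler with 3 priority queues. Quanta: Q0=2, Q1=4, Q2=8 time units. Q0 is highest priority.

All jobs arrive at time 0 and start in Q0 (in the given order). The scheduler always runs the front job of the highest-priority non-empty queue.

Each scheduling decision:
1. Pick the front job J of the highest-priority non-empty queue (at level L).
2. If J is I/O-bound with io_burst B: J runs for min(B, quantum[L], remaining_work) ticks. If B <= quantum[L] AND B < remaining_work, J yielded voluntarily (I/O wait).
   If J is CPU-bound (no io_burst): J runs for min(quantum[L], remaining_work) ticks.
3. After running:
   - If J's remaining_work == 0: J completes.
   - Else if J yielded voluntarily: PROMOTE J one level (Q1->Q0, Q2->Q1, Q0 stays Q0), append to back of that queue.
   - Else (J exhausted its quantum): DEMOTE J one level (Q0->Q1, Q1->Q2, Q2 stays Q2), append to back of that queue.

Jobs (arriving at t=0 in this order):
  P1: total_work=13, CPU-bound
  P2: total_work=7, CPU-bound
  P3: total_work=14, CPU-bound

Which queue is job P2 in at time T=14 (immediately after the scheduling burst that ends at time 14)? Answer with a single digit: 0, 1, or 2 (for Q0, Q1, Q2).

t=0-2: P1@Q0 runs 2, rem=11, quantum used, demote→Q1. Q0=[P2,P3] Q1=[P1] Q2=[]
t=2-4: P2@Q0 runs 2, rem=5, quantum used, demote→Q1. Q0=[P3] Q1=[P1,P2] Q2=[]
t=4-6: P3@Q0 runs 2, rem=12, quantum used, demote→Q1. Q0=[] Q1=[P1,P2,P3] Q2=[]
t=6-10: P1@Q1 runs 4, rem=7, quantum used, demote→Q2. Q0=[] Q1=[P2,P3] Q2=[P1]
t=10-14: P2@Q1 runs 4, rem=1, quantum used, demote→Q2. Q0=[] Q1=[P3] Q2=[P1,P2]
t=14-18: P3@Q1 runs 4, rem=8, quantum used, demote→Q2. Q0=[] Q1=[] Q2=[P1,P2,P3]
t=18-25: P1@Q2 runs 7, rem=0, completes. Q0=[] Q1=[] Q2=[P2,P3]
t=25-26: P2@Q2 runs 1, rem=0, completes. Q0=[] Q1=[] Q2=[P3]
t=26-34: P3@Q2 runs 8, rem=0, completes. Q0=[] Q1=[] Q2=[]

Answer: 2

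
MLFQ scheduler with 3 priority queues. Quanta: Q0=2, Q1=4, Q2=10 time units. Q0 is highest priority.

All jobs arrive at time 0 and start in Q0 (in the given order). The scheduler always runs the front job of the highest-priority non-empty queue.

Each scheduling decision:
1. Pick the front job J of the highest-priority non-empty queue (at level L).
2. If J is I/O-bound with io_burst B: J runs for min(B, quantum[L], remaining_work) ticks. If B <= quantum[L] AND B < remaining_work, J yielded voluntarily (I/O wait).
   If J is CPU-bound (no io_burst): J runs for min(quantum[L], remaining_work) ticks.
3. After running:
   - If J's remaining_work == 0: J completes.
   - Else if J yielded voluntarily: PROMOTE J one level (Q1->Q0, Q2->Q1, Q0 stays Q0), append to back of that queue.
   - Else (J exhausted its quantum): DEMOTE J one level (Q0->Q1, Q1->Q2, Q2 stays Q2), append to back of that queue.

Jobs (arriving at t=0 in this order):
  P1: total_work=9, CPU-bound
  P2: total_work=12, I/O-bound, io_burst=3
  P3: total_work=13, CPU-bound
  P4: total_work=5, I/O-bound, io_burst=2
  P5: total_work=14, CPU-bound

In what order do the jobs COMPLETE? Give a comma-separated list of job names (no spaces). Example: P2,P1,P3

t=0-2: P1@Q0 runs 2, rem=7, quantum used, demote→Q1. Q0=[P2,P3,P4,P5] Q1=[P1] Q2=[]
t=2-4: P2@Q0 runs 2, rem=10, quantum used, demote→Q1. Q0=[P3,P4,P5] Q1=[P1,P2] Q2=[]
t=4-6: P3@Q0 runs 2, rem=11, quantum used, demote→Q1. Q0=[P4,P5] Q1=[P1,P2,P3] Q2=[]
t=6-8: P4@Q0 runs 2, rem=3, I/O yield, promote→Q0. Q0=[P5,P4] Q1=[P1,P2,P3] Q2=[]
t=8-10: P5@Q0 runs 2, rem=12, quantum used, demote→Q1. Q0=[P4] Q1=[P1,P2,P3,P5] Q2=[]
t=10-12: P4@Q0 runs 2, rem=1, I/O yield, promote→Q0. Q0=[P4] Q1=[P1,P2,P3,P5] Q2=[]
t=12-13: P4@Q0 runs 1, rem=0, completes. Q0=[] Q1=[P1,P2,P3,P5] Q2=[]
t=13-17: P1@Q1 runs 4, rem=3, quantum used, demote→Q2. Q0=[] Q1=[P2,P3,P5] Q2=[P1]
t=17-20: P2@Q1 runs 3, rem=7, I/O yield, promote→Q0. Q0=[P2] Q1=[P3,P5] Q2=[P1]
t=20-22: P2@Q0 runs 2, rem=5, quantum used, demote→Q1. Q0=[] Q1=[P3,P5,P2] Q2=[P1]
t=22-26: P3@Q1 runs 4, rem=7, quantum used, demote→Q2. Q0=[] Q1=[P5,P2] Q2=[P1,P3]
t=26-30: P5@Q1 runs 4, rem=8, quantum used, demote→Q2. Q0=[] Q1=[P2] Q2=[P1,P3,P5]
t=30-33: P2@Q1 runs 3, rem=2, I/O yield, promote→Q0. Q0=[P2] Q1=[] Q2=[P1,P3,P5]
t=33-35: P2@Q0 runs 2, rem=0, completes. Q0=[] Q1=[] Q2=[P1,P3,P5]
t=35-38: P1@Q2 runs 3, rem=0, completes. Q0=[] Q1=[] Q2=[P3,P5]
t=38-45: P3@Q2 runs 7, rem=0, completes. Q0=[] Q1=[] Q2=[P5]
t=45-53: P5@Q2 runs 8, rem=0, completes. Q0=[] Q1=[] Q2=[]

Answer: P4,P2,P1,P3,P5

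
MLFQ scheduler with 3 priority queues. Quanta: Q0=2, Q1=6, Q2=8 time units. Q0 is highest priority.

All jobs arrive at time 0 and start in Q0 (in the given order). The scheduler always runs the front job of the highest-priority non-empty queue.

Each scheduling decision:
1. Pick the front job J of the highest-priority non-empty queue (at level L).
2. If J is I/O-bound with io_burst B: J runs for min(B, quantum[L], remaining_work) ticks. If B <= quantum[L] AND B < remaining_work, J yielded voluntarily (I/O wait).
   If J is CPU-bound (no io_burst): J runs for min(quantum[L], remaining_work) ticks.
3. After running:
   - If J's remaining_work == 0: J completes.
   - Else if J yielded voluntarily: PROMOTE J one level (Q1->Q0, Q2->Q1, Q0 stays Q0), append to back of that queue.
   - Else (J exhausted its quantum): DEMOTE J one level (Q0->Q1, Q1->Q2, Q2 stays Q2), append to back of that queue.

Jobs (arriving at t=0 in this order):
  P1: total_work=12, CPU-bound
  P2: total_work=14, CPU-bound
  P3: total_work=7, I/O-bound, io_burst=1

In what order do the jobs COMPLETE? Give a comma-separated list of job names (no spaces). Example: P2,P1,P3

t=0-2: P1@Q0 runs 2, rem=10, quantum used, demote→Q1. Q0=[P2,P3] Q1=[P1] Q2=[]
t=2-4: P2@Q0 runs 2, rem=12, quantum used, demote→Q1. Q0=[P3] Q1=[P1,P2] Q2=[]
t=4-5: P3@Q0 runs 1, rem=6, I/O yield, promote→Q0. Q0=[P3] Q1=[P1,P2] Q2=[]
t=5-6: P3@Q0 runs 1, rem=5, I/O yield, promote→Q0. Q0=[P3] Q1=[P1,P2] Q2=[]
t=6-7: P3@Q0 runs 1, rem=4, I/O yield, promote→Q0. Q0=[P3] Q1=[P1,P2] Q2=[]
t=7-8: P3@Q0 runs 1, rem=3, I/O yield, promote→Q0. Q0=[P3] Q1=[P1,P2] Q2=[]
t=8-9: P3@Q0 runs 1, rem=2, I/O yield, promote→Q0. Q0=[P3] Q1=[P1,P2] Q2=[]
t=9-10: P3@Q0 runs 1, rem=1, I/O yield, promote→Q0. Q0=[P3] Q1=[P1,P2] Q2=[]
t=10-11: P3@Q0 runs 1, rem=0, completes. Q0=[] Q1=[P1,P2] Q2=[]
t=11-17: P1@Q1 runs 6, rem=4, quantum used, demote→Q2. Q0=[] Q1=[P2] Q2=[P1]
t=17-23: P2@Q1 runs 6, rem=6, quantum used, demote→Q2. Q0=[] Q1=[] Q2=[P1,P2]
t=23-27: P1@Q2 runs 4, rem=0, completes. Q0=[] Q1=[] Q2=[P2]
t=27-33: P2@Q2 runs 6, rem=0, completes. Q0=[] Q1=[] Q2=[]

Answer: P3,P1,P2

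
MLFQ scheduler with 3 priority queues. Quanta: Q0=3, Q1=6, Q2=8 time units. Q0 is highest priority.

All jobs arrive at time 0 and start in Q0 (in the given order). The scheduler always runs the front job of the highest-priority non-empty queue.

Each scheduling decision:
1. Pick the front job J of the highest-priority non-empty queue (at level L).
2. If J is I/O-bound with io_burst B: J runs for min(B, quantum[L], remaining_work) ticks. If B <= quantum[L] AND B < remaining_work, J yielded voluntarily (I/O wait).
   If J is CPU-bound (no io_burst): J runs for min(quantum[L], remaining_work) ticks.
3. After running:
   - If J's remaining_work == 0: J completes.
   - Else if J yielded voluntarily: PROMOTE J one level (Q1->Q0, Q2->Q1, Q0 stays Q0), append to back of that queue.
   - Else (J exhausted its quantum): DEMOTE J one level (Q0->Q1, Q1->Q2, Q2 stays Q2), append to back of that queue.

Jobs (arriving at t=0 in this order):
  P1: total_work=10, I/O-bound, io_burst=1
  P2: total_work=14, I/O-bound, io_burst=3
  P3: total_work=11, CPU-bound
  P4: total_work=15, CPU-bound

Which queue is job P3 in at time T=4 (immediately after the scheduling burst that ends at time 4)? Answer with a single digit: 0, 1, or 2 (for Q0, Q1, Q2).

t=0-1: P1@Q0 runs 1, rem=9, I/O yield, promote→Q0. Q0=[P2,P3,P4,P1] Q1=[] Q2=[]
t=1-4: P2@Q0 runs 3, rem=11, I/O yield, promote→Q0. Q0=[P3,P4,P1,P2] Q1=[] Q2=[]
t=4-7: P3@Q0 runs 3, rem=8, quantum used, demote→Q1. Q0=[P4,P1,P2] Q1=[P3] Q2=[]
t=7-10: P4@Q0 runs 3, rem=12, quantum used, demote→Q1. Q0=[P1,P2] Q1=[P3,P4] Q2=[]
t=10-11: P1@Q0 runs 1, rem=8, I/O yield, promote→Q0. Q0=[P2,P1] Q1=[P3,P4] Q2=[]
t=11-14: P2@Q0 runs 3, rem=8, I/O yield, promote→Q0. Q0=[P1,P2] Q1=[P3,P4] Q2=[]
t=14-15: P1@Q0 runs 1, rem=7, I/O yield, promote→Q0. Q0=[P2,P1] Q1=[P3,P4] Q2=[]
t=15-18: P2@Q0 runs 3, rem=5, I/O yield, promote→Q0. Q0=[P1,P2] Q1=[P3,P4] Q2=[]
t=18-19: P1@Q0 runs 1, rem=6, I/O yield, promote→Q0. Q0=[P2,P1] Q1=[P3,P4] Q2=[]
t=19-22: P2@Q0 runs 3, rem=2, I/O yield, promote→Q0. Q0=[P1,P2] Q1=[P3,P4] Q2=[]
t=22-23: P1@Q0 runs 1, rem=5, I/O yield, promote→Q0. Q0=[P2,P1] Q1=[P3,P4] Q2=[]
t=23-25: P2@Q0 runs 2, rem=0, completes. Q0=[P1] Q1=[P3,P4] Q2=[]
t=25-26: P1@Q0 runs 1, rem=4, I/O yield, promote→Q0. Q0=[P1] Q1=[P3,P4] Q2=[]
t=26-27: P1@Q0 runs 1, rem=3, I/O yield, promote→Q0. Q0=[P1] Q1=[P3,P4] Q2=[]
t=27-28: P1@Q0 runs 1, rem=2, I/O yield, promote→Q0. Q0=[P1] Q1=[P3,P4] Q2=[]
t=28-29: P1@Q0 runs 1, rem=1, I/O yield, promote→Q0. Q0=[P1] Q1=[P3,P4] Q2=[]
t=29-30: P1@Q0 runs 1, rem=0, completes. Q0=[] Q1=[P3,P4] Q2=[]
t=30-36: P3@Q1 runs 6, rem=2, quantum used, demote→Q2. Q0=[] Q1=[P4] Q2=[P3]
t=36-42: P4@Q1 runs 6, rem=6, quantum used, demote→Q2. Q0=[] Q1=[] Q2=[P3,P4]
t=42-44: P3@Q2 runs 2, rem=0, completes. Q0=[] Q1=[] Q2=[P4]
t=44-50: P4@Q2 runs 6, rem=0, completes. Q0=[] Q1=[] Q2=[]

Answer: 0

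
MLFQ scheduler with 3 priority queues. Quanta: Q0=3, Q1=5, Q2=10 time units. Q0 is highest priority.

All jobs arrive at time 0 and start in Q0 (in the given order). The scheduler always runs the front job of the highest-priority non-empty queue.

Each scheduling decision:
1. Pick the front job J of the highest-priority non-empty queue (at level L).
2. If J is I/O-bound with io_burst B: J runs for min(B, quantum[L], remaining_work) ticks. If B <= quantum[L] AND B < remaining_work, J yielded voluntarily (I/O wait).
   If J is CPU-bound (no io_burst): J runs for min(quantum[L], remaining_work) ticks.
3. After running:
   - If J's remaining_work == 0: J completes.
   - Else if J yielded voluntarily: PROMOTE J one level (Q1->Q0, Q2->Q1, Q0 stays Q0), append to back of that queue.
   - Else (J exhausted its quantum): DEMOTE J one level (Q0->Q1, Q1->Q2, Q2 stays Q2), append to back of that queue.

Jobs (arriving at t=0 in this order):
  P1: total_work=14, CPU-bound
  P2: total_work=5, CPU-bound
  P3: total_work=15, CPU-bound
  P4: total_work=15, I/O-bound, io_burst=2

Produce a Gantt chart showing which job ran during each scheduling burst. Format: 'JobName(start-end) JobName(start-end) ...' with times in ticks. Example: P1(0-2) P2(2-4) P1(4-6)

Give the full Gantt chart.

Answer: P1(0-3) P2(3-6) P3(6-9) P4(9-11) P4(11-13) P4(13-15) P4(15-17) P4(17-19) P4(19-21) P4(21-23) P4(23-24) P1(24-29) P2(29-31) P3(31-36) P1(36-42) P3(42-49)

Derivation:
t=0-3: P1@Q0 runs 3, rem=11, quantum used, demote→Q1. Q0=[P2,P3,P4] Q1=[P1] Q2=[]
t=3-6: P2@Q0 runs 3, rem=2, quantum used, demote→Q1. Q0=[P3,P4] Q1=[P1,P2] Q2=[]
t=6-9: P3@Q0 runs 3, rem=12, quantum used, demote→Q1. Q0=[P4] Q1=[P1,P2,P3] Q2=[]
t=9-11: P4@Q0 runs 2, rem=13, I/O yield, promote→Q0. Q0=[P4] Q1=[P1,P2,P3] Q2=[]
t=11-13: P4@Q0 runs 2, rem=11, I/O yield, promote→Q0. Q0=[P4] Q1=[P1,P2,P3] Q2=[]
t=13-15: P4@Q0 runs 2, rem=9, I/O yield, promote→Q0. Q0=[P4] Q1=[P1,P2,P3] Q2=[]
t=15-17: P4@Q0 runs 2, rem=7, I/O yield, promote→Q0. Q0=[P4] Q1=[P1,P2,P3] Q2=[]
t=17-19: P4@Q0 runs 2, rem=5, I/O yield, promote→Q0. Q0=[P4] Q1=[P1,P2,P3] Q2=[]
t=19-21: P4@Q0 runs 2, rem=3, I/O yield, promote→Q0. Q0=[P4] Q1=[P1,P2,P3] Q2=[]
t=21-23: P4@Q0 runs 2, rem=1, I/O yield, promote→Q0. Q0=[P4] Q1=[P1,P2,P3] Q2=[]
t=23-24: P4@Q0 runs 1, rem=0, completes. Q0=[] Q1=[P1,P2,P3] Q2=[]
t=24-29: P1@Q1 runs 5, rem=6, quantum used, demote→Q2. Q0=[] Q1=[P2,P3] Q2=[P1]
t=29-31: P2@Q1 runs 2, rem=0, completes. Q0=[] Q1=[P3] Q2=[P1]
t=31-36: P3@Q1 runs 5, rem=7, quantum used, demote→Q2. Q0=[] Q1=[] Q2=[P1,P3]
t=36-42: P1@Q2 runs 6, rem=0, completes. Q0=[] Q1=[] Q2=[P3]
t=42-49: P3@Q2 runs 7, rem=0, completes. Q0=[] Q1=[] Q2=[]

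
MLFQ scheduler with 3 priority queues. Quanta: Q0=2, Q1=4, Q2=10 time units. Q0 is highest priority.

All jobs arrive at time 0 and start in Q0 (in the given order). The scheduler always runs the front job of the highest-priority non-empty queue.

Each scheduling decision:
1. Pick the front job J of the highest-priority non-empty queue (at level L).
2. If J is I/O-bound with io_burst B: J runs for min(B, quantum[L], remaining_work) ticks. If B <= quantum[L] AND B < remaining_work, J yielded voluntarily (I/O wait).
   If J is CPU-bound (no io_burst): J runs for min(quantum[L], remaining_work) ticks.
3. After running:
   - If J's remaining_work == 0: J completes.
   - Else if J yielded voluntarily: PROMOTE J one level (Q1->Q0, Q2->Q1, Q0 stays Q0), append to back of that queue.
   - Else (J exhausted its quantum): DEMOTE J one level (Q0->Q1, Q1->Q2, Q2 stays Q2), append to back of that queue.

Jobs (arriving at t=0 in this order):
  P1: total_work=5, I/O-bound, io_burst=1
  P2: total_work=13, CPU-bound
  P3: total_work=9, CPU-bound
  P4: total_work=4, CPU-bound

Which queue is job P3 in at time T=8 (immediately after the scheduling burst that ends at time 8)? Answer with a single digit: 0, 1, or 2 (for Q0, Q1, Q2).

Answer: 1

Derivation:
t=0-1: P1@Q0 runs 1, rem=4, I/O yield, promote→Q0. Q0=[P2,P3,P4,P1] Q1=[] Q2=[]
t=1-3: P2@Q0 runs 2, rem=11, quantum used, demote→Q1. Q0=[P3,P4,P1] Q1=[P2] Q2=[]
t=3-5: P3@Q0 runs 2, rem=7, quantum used, demote→Q1. Q0=[P4,P1] Q1=[P2,P3] Q2=[]
t=5-7: P4@Q0 runs 2, rem=2, quantum used, demote→Q1. Q0=[P1] Q1=[P2,P3,P4] Q2=[]
t=7-8: P1@Q0 runs 1, rem=3, I/O yield, promote→Q0. Q0=[P1] Q1=[P2,P3,P4] Q2=[]
t=8-9: P1@Q0 runs 1, rem=2, I/O yield, promote→Q0. Q0=[P1] Q1=[P2,P3,P4] Q2=[]
t=9-10: P1@Q0 runs 1, rem=1, I/O yield, promote→Q0. Q0=[P1] Q1=[P2,P3,P4] Q2=[]
t=10-11: P1@Q0 runs 1, rem=0, completes. Q0=[] Q1=[P2,P3,P4] Q2=[]
t=11-15: P2@Q1 runs 4, rem=7, quantum used, demote→Q2. Q0=[] Q1=[P3,P4] Q2=[P2]
t=15-19: P3@Q1 runs 4, rem=3, quantum used, demote→Q2. Q0=[] Q1=[P4] Q2=[P2,P3]
t=19-21: P4@Q1 runs 2, rem=0, completes. Q0=[] Q1=[] Q2=[P2,P3]
t=21-28: P2@Q2 runs 7, rem=0, completes. Q0=[] Q1=[] Q2=[P3]
t=28-31: P3@Q2 runs 3, rem=0, completes. Q0=[] Q1=[] Q2=[]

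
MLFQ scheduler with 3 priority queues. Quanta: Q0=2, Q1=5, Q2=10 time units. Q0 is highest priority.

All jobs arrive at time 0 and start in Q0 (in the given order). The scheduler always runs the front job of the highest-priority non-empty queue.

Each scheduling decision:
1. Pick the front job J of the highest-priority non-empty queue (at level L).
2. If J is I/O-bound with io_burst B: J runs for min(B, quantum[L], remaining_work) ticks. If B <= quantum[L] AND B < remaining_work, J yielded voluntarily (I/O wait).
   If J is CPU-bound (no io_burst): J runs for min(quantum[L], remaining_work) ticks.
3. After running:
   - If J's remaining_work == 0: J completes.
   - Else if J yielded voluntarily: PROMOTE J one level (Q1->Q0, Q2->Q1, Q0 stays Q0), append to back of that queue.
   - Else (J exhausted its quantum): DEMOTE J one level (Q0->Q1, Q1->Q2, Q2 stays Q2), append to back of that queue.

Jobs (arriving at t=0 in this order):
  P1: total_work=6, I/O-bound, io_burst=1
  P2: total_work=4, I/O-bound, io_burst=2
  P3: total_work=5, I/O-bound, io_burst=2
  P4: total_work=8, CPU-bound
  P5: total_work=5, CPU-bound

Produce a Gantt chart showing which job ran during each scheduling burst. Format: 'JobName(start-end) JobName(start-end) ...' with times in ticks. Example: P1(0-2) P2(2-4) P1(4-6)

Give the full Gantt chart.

t=0-1: P1@Q0 runs 1, rem=5, I/O yield, promote→Q0. Q0=[P2,P3,P4,P5,P1] Q1=[] Q2=[]
t=1-3: P2@Q0 runs 2, rem=2, I/O yield, promote→Q0. Q0=[P3,P4,P5,P1,P2] Q1=[] Q2=[]
t=3-5: P3@Q0 runs 2, rem=3, I/O yield, promote→Q0. Q0=[P4,P5,P1,P2,P3] Q1=[] Q2=[]
t=5-7: P4@Q0 runs 2, rem=6, quantum used, demote→Q1. Q0=[P5,P1,P2,P3] Q1=[P4] Q2=[]
t=7-9: P5@Q0 runs 2, rem=3, quantum used, demote→Q1. Q0=[P1,P2,P3] Q1=[P4,P5] Q2=[]
t=9-10: P1@Q0 runs 1, rem=4, I/O yield, promote→Q0. Q0=[P2,P3,P1] Q1=[P4,P5] Q2=[]
t=10-12: P2@Q0 runs 2, rem=0, completes. Q0=[P3,P1] Q1=[P4,P5] Q2=[]
t=12-14: P3@Q0 runs 2, rem=1, I/O yield, promote→Q0. Q0=[P1,P3] Q1=[P4,P5] Q2=[]
t=14-15: P1@Q0 runs 1, rem=3, I/O yield, promote→Q0. Q0=[P3,P1] Q1=[P4,P5] Q2=[]
t=15-16: P3@Q0 runs 1, rem=0, completes. Q0=[P1] Q1=[P4,P5] Q2=[]
t=16-17: P1@Q0 runs 1, rem=2, I/O yield, promote→Q0. Q0=[P1] Q1=[P4,P5] Q2=[]
t=17-18: P1@Q0 runs 1, rem=1, I/O yield, promote→Q0. Q0=[P1] Q1=[P4,P5] Q2=[]
t=18-19: P1@Q0 runs 1, rem=0, completes. Q0=[] Q1=[P4,P5] Q2=[]
t=19-24: P4@Q1 runs 5, rem=1, quantum used, demote→Q2. Q0=[] Q1=[P5] Q2=[P4]
t=24-27: P5@Q1 runs 3, rem=0, completes. Q0=[] Q1=[] Q2=[P4]
t=27-28: P4@Q2 runs 1, rem=0, completes. Q0=[] Q1=[] Q2=[]

Answer: P1(0-1) P2(1-3) P3(3-5) P4(5-7) P5(7-9) P1(9-10) P2(10-12) P3(12-14) P1(14-15) P3(15-16) P1(16-17) P1(17-18) P1(18-19) P4(19-24) P5(24-27) P4(27-28)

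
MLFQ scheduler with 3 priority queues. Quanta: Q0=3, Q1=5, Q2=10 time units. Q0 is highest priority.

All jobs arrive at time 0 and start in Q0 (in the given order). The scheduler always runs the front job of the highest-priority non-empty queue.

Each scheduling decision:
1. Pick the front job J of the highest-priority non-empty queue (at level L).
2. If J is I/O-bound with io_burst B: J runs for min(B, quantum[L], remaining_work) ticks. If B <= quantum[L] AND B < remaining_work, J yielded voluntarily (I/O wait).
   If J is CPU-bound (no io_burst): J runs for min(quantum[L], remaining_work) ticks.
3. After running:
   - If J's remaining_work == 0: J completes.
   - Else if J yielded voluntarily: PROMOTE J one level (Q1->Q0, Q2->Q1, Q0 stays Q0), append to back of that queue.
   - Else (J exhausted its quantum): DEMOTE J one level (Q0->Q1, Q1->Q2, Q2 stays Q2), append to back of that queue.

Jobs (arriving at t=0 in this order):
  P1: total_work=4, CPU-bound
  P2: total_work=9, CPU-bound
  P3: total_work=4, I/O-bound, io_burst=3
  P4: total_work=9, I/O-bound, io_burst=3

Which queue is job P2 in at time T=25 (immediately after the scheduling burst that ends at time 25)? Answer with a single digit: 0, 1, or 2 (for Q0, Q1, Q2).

Answer: 2

Derivation:
t=0-3: P1@Q0 runs 3, rem=1, quantum used, demote→Q1. Q0=[P2,P3,P4] Q1=[P1] Q2=[]
t=3-6: P2@Q0 runs 3, rem=6, quantum used, demote→Q1. Q0=[P3,P4] Q1=[P1,P2] Q2=[]
t=6-9: P3@Q0 runs 3, rem=1, I/O yield, promote→Q0. Q0=[P4,P3] Q1=[P1,P2] Q2=[]
t=9-12: P4@Q0 runs 3, rem=6, I/O yield, promote→Q0. Q0=[P3,P4] Q1=[P1,P2] Q2=[]
t=12-13: P3@Q0 runs 1, rem=0, completes. Q0=[P4] Q1=[P1,P2] Q2=[]
t=13-16: P4@Q0 runs 3, rem=3, I/O yield, promote→Q0. Q0=[P4] Q1=[P1,P2] Q2=[]
t=16-19: P4@Q0 runs 3, rem=0, completes. Q0=[] Q1=[P1,P2] Q2=[]
t=19-20: P1@Q1 runs 1, rem=0, completes. Q0=[] Q1=[P2] Q2=[]
t=20-25: P2@Q1 runs 5, rem=1, quantum used, demote→Q2. Q0=[] Q1=[] Q2=[P2]
t=25-26: P2@Q2 runs 1, rem=0, completes. Q0=[] Q1=[] Q2=[]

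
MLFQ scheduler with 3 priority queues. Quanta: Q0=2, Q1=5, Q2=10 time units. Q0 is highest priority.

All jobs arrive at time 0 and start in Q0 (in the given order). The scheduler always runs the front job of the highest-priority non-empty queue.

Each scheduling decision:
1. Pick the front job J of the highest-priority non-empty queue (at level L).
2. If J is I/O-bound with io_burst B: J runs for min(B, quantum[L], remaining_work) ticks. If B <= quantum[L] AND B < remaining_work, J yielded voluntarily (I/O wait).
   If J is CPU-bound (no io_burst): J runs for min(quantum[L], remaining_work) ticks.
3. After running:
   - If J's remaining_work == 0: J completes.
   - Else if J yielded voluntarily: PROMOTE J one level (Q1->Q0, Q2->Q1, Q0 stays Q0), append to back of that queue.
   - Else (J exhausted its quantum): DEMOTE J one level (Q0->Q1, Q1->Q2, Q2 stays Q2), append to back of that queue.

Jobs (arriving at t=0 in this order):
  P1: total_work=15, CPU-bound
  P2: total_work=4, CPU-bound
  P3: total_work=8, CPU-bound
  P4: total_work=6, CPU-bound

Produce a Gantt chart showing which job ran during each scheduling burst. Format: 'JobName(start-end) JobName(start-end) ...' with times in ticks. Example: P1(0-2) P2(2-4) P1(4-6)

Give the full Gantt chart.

Answer: P1(0-2) P2(2-4) P3(4-6) P4(6-8) P1(8-13) P2(13-15) P3(15-20) P4(20-24) P1(24-32) P3(32-33)

Derivation:
t=0-2: P1@Q0 runs 2, rem=13, quantum used, demote→Q1. Q0=[P2,P3,P4] Q1=[P1] Q2=[]
t=2-4: P2@Q0 runs 2, rem=2, quantum used, demote→Q1. Q0=[P3,P4] Q1=[P1,P2] Q2=[]
t=4-6: P3@Q0 runs 2, rem=6, quantum used, demote→Q1. Q0=[P4] Q1=[P1,P2,P3] Q2=[]
t=6-8: P4@Q0 runs 2, rem=4, quantum used, demote→Q1. Q0=[] Q1=[P1,P2,P3,P4] Q2=[]
t=8-13: P1@Q1 runs 5, rem=8, quantum used, demote→Q2. Q0=[] Q1=[P2,P3,P4] Q2=[P1]
t=13-15: P2@Q1 runs 2, rem=0, completes. Q0=[] Q1=[P3,P4] Q2=[P1]
t=15-20: P3@Q1 runs 5, rem=1, quantum used, demote→Q2. Q0=[] Q1=[P4] Q2=[P1,P3]
t=20-24: P4@Q1 runs 4, rem=0, completes. Q0=[] Q1=[] Q2=[P1,P3]
t=24-32: P1@Q2 runs 8, rem=0, completes. Q0=[] Q1=[] Q2=[P3]
t=32-33: P3@Q2 runs 1, rem=0, completes. Q0=[] Q1=[] Q2=[]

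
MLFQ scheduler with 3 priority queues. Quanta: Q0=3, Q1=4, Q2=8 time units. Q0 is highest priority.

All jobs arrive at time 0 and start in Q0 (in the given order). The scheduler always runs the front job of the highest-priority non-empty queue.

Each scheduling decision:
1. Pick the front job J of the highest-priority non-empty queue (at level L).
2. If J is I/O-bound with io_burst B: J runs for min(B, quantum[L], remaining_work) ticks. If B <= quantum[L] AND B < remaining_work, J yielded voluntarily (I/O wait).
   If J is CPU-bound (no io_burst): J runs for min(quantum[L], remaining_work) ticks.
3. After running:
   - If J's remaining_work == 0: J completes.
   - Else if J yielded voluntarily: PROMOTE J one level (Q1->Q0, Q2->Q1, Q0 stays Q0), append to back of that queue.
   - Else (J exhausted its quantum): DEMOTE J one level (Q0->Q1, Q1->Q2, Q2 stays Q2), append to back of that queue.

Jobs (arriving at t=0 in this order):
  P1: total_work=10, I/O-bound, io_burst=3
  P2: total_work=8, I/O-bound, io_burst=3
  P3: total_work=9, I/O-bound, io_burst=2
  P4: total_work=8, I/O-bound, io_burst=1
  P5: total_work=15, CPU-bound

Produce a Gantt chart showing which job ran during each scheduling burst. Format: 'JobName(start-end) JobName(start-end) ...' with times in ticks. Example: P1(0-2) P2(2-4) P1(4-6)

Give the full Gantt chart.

t=0-3: P1@Q0 runs 3, rem=7, I/O yield, promote→Q0. Q0=[P2,P3,P4,P5,P1] Q1=[] Q2=[]
t=3-6: P2@Q0 runs 3, rem=5, I/O yield, promote→Q0. Q0=[P3,P4,P5,P1,P2] Q1=[] Q2=[]
t=6-8: P3@Q0 runs 2, rem=7, I/O yield, promote→Q0. Q0=[P4,P5,P1,P2,P3] Q1=[] Q2=[]
t=8-9: P4@Q0 runs 1, rem=7, I/O yield, promote→Q0. Q0=[P5,P1,P2,P3,P4] Q1=[] Q2=[]
t=9-12: P5@Q0 runs 3, rem=12, quantum used, demote→Q1. Q0=[P1,P2,P3,P4] Q1=[P5] Q2=[]
t=12-15: P1@Q0 runs 3, rem=4, I/O yield, promote→Q0. Q0=[P2,P3,P4,P1] Q1=[P5] Q2=[]
t=15-18: P2@Q0 runs 3, rem=2, I/O yield, promote→Q0. Q0=[P3,P4,P1,P2] Q1=[P5] Q2=[]
t=18-20: P3@Q0 runs 2, rem=5, I/O yield, promote→Q0. Q0=[P4,P1,P2,P3] Q1=[P5] Q2=[]
t=20-21: P4@Q0 runs 1, rem=6, I/O yield, promote→Q0. Q0=[P1,P2,P3,P4] Q1=[P5] Q2=[]
t=21-24: P1@Q0 runs 3, rem=1, I/O yield, promote→Q0. Q0=[P2,P3,P4,P1] Q1=[P5] Q2=[]
t=24-26: P2@Q0 runs 2, rem=0, completes. Q0=[P3,P4,P1] Q1=[P5] Q2=[]
t=26-28: P3@Q0 runs 2, rem=3, I/O yield, promote→Q0. Q0=[P4,P1,P3] Q1=[P5] Q2=[]
t=28-29: P4@Q0 runs 1, rem=5, I/O yield, promote→Q0. Q0=[P1,P3,P4] Q1=[P5] Q2=[]
t=29-30: P1@Q0 runs 1, rem=0, completes. Q0=[P3,P4] Q1=[P5] Q2=[]
t=30-32: P3@Q0 runs 2, rem=1, I/O yield, promote→Q0. Q0=[P4,P3] Q1=[P5] Q2=[]
t=32-33: P4@Q0 runs 1, rem=4, I/O yield, promote→Q0. Q0=[P3,P4] Q1=[P5] Q2=[]
t=33-34: P3@Q0 runs 1, rem=0, completes. Q0=[P4] Q1=[P5] Q2=[]
t=34-35: P4@Q0 runs 1, rem=3, I/O yield, promote→Q0. Q0=[P4] Q1=[P5] Q2=[]
t=35-36: P4@Q0 runs 1, rem=2, I/O yield, promote→Q0. Q0=[P4] Q1=[P5] Q2=[]
t=36-37: P4@Q0 runs 1, rem=1, I/O yield, promote→Q0. Q0=[P4] Q1=[P5] Q2=[]
t=37-38: P4@Q0 runs 1, rem=0, completes. Q0=[] Q1=[P5] Q2=[]
t=38-42: P5@Q1 runs 4, rem=8, quantum used, demote→Q2. Q0=[] Q1=[] Q2=[P5]
t=42-50: P5@Q2 runs 8, rem=0, completes. Q0=[] Q1=[] Q2=[]

Answer: P1(0-3) P2(3-6) P3(6-8) P4(8-9) P5(9-12) P1(12-15) P2(15-18) P3(18-20) P4(20-21) P1(21-24) P2(24-26) P3(26-28) P4(28-29) P1(29-30) P3(30-32) P4(32-33) P3(33-34) P4(34-35) P4(35-36) P4(36-37) P4(37-38) P5(38-42) P5(42-50)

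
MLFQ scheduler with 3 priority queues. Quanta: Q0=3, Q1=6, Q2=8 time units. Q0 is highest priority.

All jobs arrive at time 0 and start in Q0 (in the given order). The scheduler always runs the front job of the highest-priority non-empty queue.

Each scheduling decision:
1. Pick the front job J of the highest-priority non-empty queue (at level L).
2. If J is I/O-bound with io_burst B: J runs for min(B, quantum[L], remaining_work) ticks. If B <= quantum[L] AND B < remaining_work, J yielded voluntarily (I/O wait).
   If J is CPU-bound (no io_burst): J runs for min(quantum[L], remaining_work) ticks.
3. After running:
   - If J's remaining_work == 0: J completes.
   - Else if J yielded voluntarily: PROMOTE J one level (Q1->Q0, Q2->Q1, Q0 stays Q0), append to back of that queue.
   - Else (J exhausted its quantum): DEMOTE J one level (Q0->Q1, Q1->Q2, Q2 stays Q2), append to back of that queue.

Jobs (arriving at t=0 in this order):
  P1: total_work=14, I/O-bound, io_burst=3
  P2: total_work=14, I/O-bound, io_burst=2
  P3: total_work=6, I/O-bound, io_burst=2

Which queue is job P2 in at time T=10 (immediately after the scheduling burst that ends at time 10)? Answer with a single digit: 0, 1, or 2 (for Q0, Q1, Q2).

Answer: 0

Derivation:
t=0-3: P1@Q0 runs 3, rem=11, I/O yield, promote→Q0. Q0=[P2,P3,P1] Q1=[] Q2=[]
t=3-5: P2@Q0 runs 2, rem=12, I/O yield, promote→Q0. Q0=[P3,P1,P2] Q1=[] Q2=[]
t=5-7: P3@Q0 runs 2, rem=4, I/O yield, promote→Q0. Q0=[P1,P2,P3] Q1=[] Q2=[]
t=7-10: P1@Q0 runs 3, rem=8, I/O yield, promote→Q0. Q0=[P2,P3,P1] Q1=[] Q2=[]
t=10-12: P2@Q0 runs 2, rem=10, I/O yield, promote→Q0. Q0=[P3,P1,P2] Q1=[] Q2=[]
t=12-14: P3@Q0 runs 2, rem=2, I/O yield, promote→Q0. Q0=[P1,P2,P3] Q1=[] Q2=[]
t=14-17: P1@Q0 runs 3, rem=5, I/O yield, promote→Q0. Q0=[P2,P3,P1] Q1=[] Q2=[]
t=17-19: P2@Q0 runs 2, rem=8, I/O yield, promote→Q0. Q0=[P3,P1,P2] Q1=[] Q2=[]
t=19-21: P3@Q0 runs 2, rem=0, completes. Q0=[P1,P2] Q1=[] Q2=[]
t=21-24: P1@Q0 runs 3, rem=2, I/O yield, promote→Q0. Q0=[P2,P1] Q1=[] Q2=[]
t=24-26: P2@Q0 runs 2, rem=6, I/O yield, promote→Q0. Q0=[P1,P2] Q1=[] Q2=[]
t=26-28: P1@Q0 runs 2, rem=0, completes. Q0=[P2] Q1=[] Q2=[]
t=28-30: P2@Q0 runs 2, rem=4, I/O yield, promote→Q0. Q0=[P2] Q1=[] Q2=[]
t=30-32: P2@Q0 runs 2, rem=2, I/O yield, promote→Q0. Q0=[P2] Q1=[] Q2=[]
t=32-34: P2@Q0 runs 2, rem=0, completes. Q0=[] Q1=[] Q2=[]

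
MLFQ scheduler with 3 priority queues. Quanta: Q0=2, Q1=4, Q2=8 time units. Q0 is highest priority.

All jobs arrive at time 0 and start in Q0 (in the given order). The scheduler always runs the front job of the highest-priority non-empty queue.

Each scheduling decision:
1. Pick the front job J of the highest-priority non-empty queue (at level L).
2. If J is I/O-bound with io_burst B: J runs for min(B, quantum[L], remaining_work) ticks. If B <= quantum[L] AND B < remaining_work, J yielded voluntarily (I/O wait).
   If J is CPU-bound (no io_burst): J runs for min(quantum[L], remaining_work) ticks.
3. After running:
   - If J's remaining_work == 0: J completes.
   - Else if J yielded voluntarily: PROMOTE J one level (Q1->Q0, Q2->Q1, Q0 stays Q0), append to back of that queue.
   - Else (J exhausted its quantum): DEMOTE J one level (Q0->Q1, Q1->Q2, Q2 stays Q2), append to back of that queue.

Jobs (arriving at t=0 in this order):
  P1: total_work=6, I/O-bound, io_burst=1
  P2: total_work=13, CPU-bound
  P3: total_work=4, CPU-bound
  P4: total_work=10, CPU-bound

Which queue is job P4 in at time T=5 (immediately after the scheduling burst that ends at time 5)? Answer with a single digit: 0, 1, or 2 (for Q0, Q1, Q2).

t=0-1: P1@Q0 runs 1, rem=5, I/O yield, promote→Q0. Q0=[P2,P3,P4,P1] Q1=[] Q2=[]
t=1-3: P2@Q0 runs 2, rem=11, quantum used, demote→Q1. Q0=[P3,P4,P1] Q1=[P2] Q2=[]
t=3-5: P3@Q0 runs 2, rem=2, quantum used, demote→Q1. Q0=[P4,P1] Q1=[P2,P3] Q2=[]
t=5-7: P4@Q0 runs 2, rem=8, quantum used, demote→Q1. Q0=[P1] Q1=[P2,P3,P4] Q2=[]
t=7-8: P1@Q0 runs 1, rem=4, I/O yield, promote→Q0. Q0=[P1] Q1=[P2,P3,P4] Q2=[]
t=8-9: P1@Q0 runs 1, rem=3, I/O yield, promote→Q0. Q0=[P1] Q1=[P2,P3,P4] Q2=[]
t=9-10: P1@Q0 runs 1, rem=2, I/O yield, promote→Q0. Q0=[P1] Q1=[P2,P3,P4] Q2=[]
t=10-11: P1@Q0 runs 1, rem=1, I/O yield, promote→Q0. Q0=[P1] Q1=[P2,P3,P4] Q2=[]
t=11-12: P1@Q0 runs 1, rem=0, completes. Q0=[] Q1=[P2,P3,P4] Q2=[]
t=12-16: P2@Q1 runs 4, rem=7, quantum used, demote→Q2. Q0=[] Q1=[P3,P4] Q2=[P2]
t=16-18: P3@Q1 runs 2, rem=0, completes. Q0=[] Q1=[P4] Q2=[P2]
t=18-22: P4@Q1 runs 4, rem=4, quantum used, demote→Q2. Q0=[] Q1=[] Q2=[P2,P4]
t=22-29: P2@Q2 runs 7, rem=0, completes. Q0=[] Q1=[] Q2=[P4]
t=29-33: P4@Q2 runs 4, rem=0, completes. Q0=[] Q1=[] Q2=[]

Answer: 0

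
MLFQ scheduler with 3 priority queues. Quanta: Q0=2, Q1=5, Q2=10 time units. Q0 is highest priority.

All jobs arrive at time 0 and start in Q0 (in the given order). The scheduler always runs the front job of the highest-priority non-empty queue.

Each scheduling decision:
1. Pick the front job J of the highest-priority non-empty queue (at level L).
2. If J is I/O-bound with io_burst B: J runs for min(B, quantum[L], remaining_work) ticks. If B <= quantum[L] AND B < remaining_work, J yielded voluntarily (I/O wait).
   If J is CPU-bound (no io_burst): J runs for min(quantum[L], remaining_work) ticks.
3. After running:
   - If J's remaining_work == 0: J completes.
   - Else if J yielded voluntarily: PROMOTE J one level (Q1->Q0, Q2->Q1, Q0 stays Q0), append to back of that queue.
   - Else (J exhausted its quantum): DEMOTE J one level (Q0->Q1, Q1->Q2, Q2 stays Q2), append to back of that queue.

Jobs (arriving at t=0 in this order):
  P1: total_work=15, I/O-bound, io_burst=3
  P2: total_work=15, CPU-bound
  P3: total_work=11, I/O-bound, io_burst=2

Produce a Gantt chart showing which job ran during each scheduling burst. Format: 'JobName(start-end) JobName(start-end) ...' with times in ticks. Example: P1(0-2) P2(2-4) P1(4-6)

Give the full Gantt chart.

t=0-2: P1@Q0 runs 2, rem=13, quantum used, demote→Q1. Q0=[P2,P3] Q1=[P1] Q2=[]
t=2-4: P2@Q0 runs 2, rem=13, quantum used, demote→Q1. Q0=[P3] Q1=[P1,P2] Q2=[]
t=4-6: P3@Q0 runs 2, rem=9, I/O yield, promote→Q0. Q0=[P3] Q1=[P1,P2] Q2=[]
t=6-8: P3@Q0 runs 2, rem=7, I/O yield, promote→Q0. Q0=[P3] Q1=[P1,P2] Q2=[]
t=8-10: P3@Q0 runs 2, rem=5, I/O yield, promote→Q0. Q0=[P3] Q1=[P1,P2] Q2=[]
t=10-12: P3@Q0 runs 2, rem=3, I/O yield, promote→Q0. Q0=[P3] Q1=[P1,P2] Q2=[]
t=12-14: P3@Q0 runs 2, rem=1, I/O yield, promote→Q0. Q0=[P3] Q1=[P1,P2] Q2=[]
t=14-15: P3@Q0 runs 1, rem=0, completes. Q0=[] Q1=[P1,P2] Q2=[]
t=15-18: P1@Q1 runs 3, rem=10, I/O yield, promote→Q0. Q0=[P1] Q1=[P2] Q2=[]
t=18-20: P1@Q0 runs 2, rem=8, quantum used, demote→Q1. Q0=[] Q1=[P2,P1] Q2=[]
t=20-25: P2@Q1 runs 5, rem=8, quantum used, demote→Q2. Q0=[] Q1=[P1] Q2=[P2]
t=25-28: P1@Q1 runs 3, rem=5, I/O yield, promote→Q0. Q0=[P1] Q1=[] Q2=[P2]
t=28-30: P1@Q0 runs 2, rem=3, quantum used, demote→Q1. Q0=[] Q1=[P1] Q2=[P2]
t=30-33: P1@Q1 runs 3, rem=0, completes. Q0=[] Q1=[] Q2=[P2]
t=33-41: P2@Q2 runs 8, rem=0, completes. Q0=[] Q1=[] Q2=[]

Answer: P1(0-2) P2(2-4) P3(4-6) P3(6-8) P3(8-10) P3(10-12) P3(12-14) P3(14-15) P1(15-18) P1(18-20) P2(20-25) P1(25-28) P1(28-30) P1(30-33) P2(33-41)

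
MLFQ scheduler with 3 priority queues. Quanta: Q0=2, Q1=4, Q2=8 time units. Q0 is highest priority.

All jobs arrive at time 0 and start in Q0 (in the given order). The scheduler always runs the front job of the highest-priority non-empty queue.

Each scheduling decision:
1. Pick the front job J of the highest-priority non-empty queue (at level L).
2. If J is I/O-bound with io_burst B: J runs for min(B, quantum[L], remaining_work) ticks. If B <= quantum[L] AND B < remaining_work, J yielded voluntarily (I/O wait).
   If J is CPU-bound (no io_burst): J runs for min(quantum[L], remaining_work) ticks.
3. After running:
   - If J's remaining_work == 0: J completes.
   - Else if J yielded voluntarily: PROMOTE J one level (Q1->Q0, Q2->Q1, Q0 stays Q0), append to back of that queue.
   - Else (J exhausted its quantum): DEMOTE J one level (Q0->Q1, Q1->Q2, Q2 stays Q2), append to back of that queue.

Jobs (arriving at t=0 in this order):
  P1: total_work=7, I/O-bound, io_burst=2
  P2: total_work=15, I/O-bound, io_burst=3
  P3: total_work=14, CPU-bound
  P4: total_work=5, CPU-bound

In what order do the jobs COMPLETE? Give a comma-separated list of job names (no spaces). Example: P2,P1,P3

t=0-2: P1@Q0 runs 2, rem=5, I/O yield, promote→Q0. Q0=[P2,P3,P4,P1] Q1=[] Q2=[]
t=2-4: P2@Q0 runs 2, rem=13, quantum used, demote→Q1. Q0=[P3,P4,P1] Q1=[P2] Q2=[]
t=4-6: P3@Q0 runs 2, rem=12, quantum used, demote→Q1. Q0=[P4,P1] Q1=[P2,P3] Q2=[]
t=6-8: P4@Q0 runs 2, rem=3, quantum used, demote→Q1. Q0=[P1] Q1=[P2,P3,P4] Q2=[]
t=8-10: P1@Q0 runs 2, rem=3, I/O yield, promote→Q0. Q0=[P1] Q1=[P2,P3,P4] Q2=[]
t=10-12: P1@Q0 runs 2, rem=1, I/O yield, promote→Q0. Q0=[P1] Q1=[P2,P3,P4] Q2=[]
t=12-13: P1@Q0 runs 1, rem=0, completes. Q0=[] Q1=[P2,P3,P4] Q2=[]
t=13-16: P2@Q1 runs 3, rem=10, I/O yield, promote→Q0. Q0=[P2] Q1=[P3,P4] Q2=[]
t=16-18: P2@Q0 runs 2, rem=8, quantum used, demote→Q1. Q0=[] Q1=[P3,P4,P2] Q2=[]
t=18-22: P3@Q1 runs 4, rem=8, quantum used, demote→Q2. Q0=[] Q1=[P4,P2] Q2=[P3]
t=22-25: P4@Q1 runs 3, rem=0, completes. Q0=[] Q1=[P2] Q2=[P3]
t=25-28: P2@Q1 runs 3, rem=5, I/O yield, promote→Q0. Q0=[P2] Q1=[] Q2=[P3]
t=28-30: P2@Q0 runs 2, rem=3, quantum used, demote→Q1. Q0=[] Q1=[P2] Q2=[P3]
t=30-33: P2@Q1 runs 3, rem=0, completes. Q0=[] Q1=[] Q2=[P3]
t=33-41: P3@Q2 runs 8, rem=0, completes. Q0=[] Q1=[] Q2=[]

Answer: P1,P4,P2,P3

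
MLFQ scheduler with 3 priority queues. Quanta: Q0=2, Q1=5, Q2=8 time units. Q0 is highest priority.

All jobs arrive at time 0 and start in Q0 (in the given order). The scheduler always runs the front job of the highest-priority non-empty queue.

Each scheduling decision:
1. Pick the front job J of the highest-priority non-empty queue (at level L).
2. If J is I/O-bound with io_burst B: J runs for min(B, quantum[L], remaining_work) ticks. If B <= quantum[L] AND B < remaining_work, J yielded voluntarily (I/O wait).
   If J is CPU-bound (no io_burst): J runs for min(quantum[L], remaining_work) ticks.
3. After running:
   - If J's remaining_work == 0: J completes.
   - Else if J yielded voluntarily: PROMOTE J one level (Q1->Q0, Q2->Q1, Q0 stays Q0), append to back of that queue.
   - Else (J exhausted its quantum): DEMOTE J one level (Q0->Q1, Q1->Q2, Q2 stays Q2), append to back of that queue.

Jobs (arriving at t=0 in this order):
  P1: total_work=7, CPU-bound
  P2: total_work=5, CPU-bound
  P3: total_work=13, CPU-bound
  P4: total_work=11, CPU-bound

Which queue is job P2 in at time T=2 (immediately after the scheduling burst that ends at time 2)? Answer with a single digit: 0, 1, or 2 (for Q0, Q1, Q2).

Answer: 0

Derivation:
t=0-2: P1@Q0 runs 2, rem=5, quantum used, demote→Q1. Q0=[P2,P3,P4] Q1=[P1] Q2=[]
t=2-4: P2@Q0 runs 2, rem=3, quantum used, demote→Q1. Q0=[P3,P4] Q1=[P1,P2] Q2=[]
t=4-6: P3@Q0 runs 2, rem=11, quantum used, demote→Q1. Q0=[P4] Q1=[P1,P2,P3] Q2=[]
t=6-8: P4@Q0 runs 2, rem=9, quantum used, demote→Q1. Q0=[] Q1=[P1,P2,P3,P4] Q2=[]
t=8-13: P1@Q1 runs 5, rem=0, completes. Q0=[] Q1=[P2,P3,P4] Q2=[]
t=13-16: P2@Q1 runs 3, rem=0, completes. Q0=[] Q1=[P3,P4] Q2=[]
t=16-21: P3@Q1 runs 5, rem=6, quantum used, demote→Q2. Q0=[] Q1=[P4] Q2=[P3]
t=21-26: P4@Q1 runs 5, rem=4, quantum used, demote→Q2. Q0=[] Q1=[] Q2=[P3,P4]
t=26-32: P3@Q2 runs 6, rem=0, completes. Q0=[] Q1=[] Q2=[P4]
t=32-36: P4@Q2 runs 4, rem=0, completes. Q0=[] Q1=[] Q2=[]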